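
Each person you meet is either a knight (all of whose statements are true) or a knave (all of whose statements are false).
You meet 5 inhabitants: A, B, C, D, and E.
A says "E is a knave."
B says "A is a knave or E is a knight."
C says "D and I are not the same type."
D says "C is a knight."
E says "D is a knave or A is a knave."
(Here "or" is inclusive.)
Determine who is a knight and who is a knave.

A is a knave, and the claim "E is a knave" is indeed False.
Since B is a knight, "A is a knave or E is a knight" needs to be True, which holds.
Since C is a knave, "D and I are not the same type" needs to be False, which holds.
Since D is a knave, "C is a knight" needs to be False, which holds.
Since E is a knight, "D is a knave or A is a knave" needs to be True, which holds.

A is a knave, B is a knight, C is a knave, D is a knave, and E is a knight.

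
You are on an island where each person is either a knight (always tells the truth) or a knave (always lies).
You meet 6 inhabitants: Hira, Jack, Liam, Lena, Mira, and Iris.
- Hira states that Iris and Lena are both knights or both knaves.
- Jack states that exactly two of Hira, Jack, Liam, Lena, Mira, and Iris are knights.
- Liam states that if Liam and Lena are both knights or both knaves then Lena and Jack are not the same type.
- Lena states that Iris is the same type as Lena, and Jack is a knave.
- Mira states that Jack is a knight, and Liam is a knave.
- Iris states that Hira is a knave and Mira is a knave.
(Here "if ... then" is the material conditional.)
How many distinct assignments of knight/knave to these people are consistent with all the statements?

1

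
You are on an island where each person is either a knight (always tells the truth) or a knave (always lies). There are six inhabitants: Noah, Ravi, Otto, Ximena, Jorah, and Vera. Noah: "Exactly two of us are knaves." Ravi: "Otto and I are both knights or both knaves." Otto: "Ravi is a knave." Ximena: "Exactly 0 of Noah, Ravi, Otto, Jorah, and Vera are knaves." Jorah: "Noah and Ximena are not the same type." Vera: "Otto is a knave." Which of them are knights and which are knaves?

Since Noah is a knave, "exactly two of us are knaves" needs to be false, which holds.
Ravi (knave): "Otto and I are both knights or both knaves" — false. ✓
Since Otto is a knight, "Ravi is a knave" needs to be true, which holds.
Since Ximena is a knave, "exactly 0 of Noah, Ravi, Otto, Jorah, and Vera are knaves" needs to be false, which holds.
Jorah is a knave, and the claim "Noah and Ximena are not the same type" is indeed false.
Vera (knave): "Otto is a knave" — false. ✓

Noah is a knave, Ravi is a knave, Otto is a knight, Ximena is a knave, Jorah is a knave, and Vera is a knave.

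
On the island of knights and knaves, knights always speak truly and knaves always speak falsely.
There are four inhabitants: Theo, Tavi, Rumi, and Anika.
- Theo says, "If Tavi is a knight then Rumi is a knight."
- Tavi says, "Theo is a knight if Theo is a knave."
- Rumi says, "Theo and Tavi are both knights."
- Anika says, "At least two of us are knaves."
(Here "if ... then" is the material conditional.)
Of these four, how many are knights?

The unique consistent assignment is Theo=knight, Tavi=knight, Rumi=knight, Anika=knave.
That has 3 knights.

3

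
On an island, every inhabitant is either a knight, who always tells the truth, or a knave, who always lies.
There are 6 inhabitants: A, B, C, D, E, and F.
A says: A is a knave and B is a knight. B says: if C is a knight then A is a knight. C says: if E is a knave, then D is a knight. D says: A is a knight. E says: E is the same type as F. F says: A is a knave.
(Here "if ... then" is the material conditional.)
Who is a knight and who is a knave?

A is a knave, B is a knave, C is a knight, D is a knave, E is a knight, and F is a knight.

A is a knave, so "A is a knave and B is a knight" must be false — and it is.
Since B is a knave, "if C is a knight then A is a knight" needs to be false, which holds.
C is a knight; "if E is a knave, then D is a knight" is True, as required.
D is a knave; "A is a knight" is false, as required.
E is a knight, so "E is the same type as F" must be True — and it is.
F (knight): "A is a knave" — True. ✓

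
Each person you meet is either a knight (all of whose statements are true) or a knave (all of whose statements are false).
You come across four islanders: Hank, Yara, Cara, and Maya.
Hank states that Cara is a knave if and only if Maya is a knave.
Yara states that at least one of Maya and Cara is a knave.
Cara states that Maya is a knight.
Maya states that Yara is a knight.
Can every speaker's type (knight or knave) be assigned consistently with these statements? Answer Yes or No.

No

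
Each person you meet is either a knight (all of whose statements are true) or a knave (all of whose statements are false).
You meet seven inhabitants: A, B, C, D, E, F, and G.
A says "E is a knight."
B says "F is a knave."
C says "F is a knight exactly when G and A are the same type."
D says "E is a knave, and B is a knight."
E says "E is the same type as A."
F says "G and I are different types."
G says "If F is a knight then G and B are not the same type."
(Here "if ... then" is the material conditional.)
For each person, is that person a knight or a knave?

A is a knight, B is a knave, C is a knave, D is a knave, E is a knight, F is a knight, and G is a knave.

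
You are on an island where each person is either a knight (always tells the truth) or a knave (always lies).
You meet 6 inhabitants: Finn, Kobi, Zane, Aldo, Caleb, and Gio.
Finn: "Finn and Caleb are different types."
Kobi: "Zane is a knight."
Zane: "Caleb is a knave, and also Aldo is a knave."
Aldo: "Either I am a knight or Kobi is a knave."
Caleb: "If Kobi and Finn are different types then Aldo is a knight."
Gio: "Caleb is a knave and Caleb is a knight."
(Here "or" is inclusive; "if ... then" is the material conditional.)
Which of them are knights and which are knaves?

Finn is a knave, Kobi is a knight, Zane is a knight, Aldo is a knave, Caleb is a knave, and Gio is a knave.

Finn is a knave, so "Finn and Caleb are different types" must be False — and it is.
Kobi (knight): "Zane is a knight" — True. ✓
Since Zane is a knight, "Caleb is a knave, and also Aldo is a knave" needs to be True, which holds.
Aldo (knave): "either I am a knight or Kobi is a knave" — False. ✓
Since Caleb is a knave, "if Kobi and Finn are different types then Aldo is a knight" needs to be False, which holds.
Gio is a knave, and the claim "Caleb is a knave and Caleb is a knight" is indeed False.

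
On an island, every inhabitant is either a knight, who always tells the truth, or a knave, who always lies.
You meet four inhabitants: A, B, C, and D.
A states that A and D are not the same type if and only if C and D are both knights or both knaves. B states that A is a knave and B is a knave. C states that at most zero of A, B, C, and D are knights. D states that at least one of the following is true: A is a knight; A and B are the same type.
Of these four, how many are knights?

The unique consistent assignment is A=knight, B=knave, C=knave, D=knight.
That has 2 knights.

2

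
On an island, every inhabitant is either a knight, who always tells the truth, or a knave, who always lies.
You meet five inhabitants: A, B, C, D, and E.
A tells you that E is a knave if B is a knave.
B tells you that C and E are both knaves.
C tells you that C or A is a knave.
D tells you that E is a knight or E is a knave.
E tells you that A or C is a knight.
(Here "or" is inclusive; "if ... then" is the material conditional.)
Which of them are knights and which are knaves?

Knights: C, D, and E. Knaves: A and B.

A is a knave, and the claim "E is a knave if B is a knave" is indeed False.
As a knave, B's statement "C and E are both knaves" should be False; it is.
C is a knight, so "C or A is a knave" must be True — and it is.
D is a knight, and the claim "E is a knight or E is a knave" is indeed True.
As a knight, E's statement "A or C is a knight" should be True; it is.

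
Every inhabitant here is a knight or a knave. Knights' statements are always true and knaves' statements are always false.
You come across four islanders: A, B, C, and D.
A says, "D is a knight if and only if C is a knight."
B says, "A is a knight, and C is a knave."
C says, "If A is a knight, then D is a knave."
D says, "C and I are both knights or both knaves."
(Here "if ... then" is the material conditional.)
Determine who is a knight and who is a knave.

A is a knave, so "D is a knight if and only if C is a knight" must be False — and it is.
As a knave, B's statement "A is a knight, and C is a knave" should be False; it is.
C is a knight, so "if A is a knight, then D is a knave" must be true — and it is.
As a knave, D's statement "C and I are both knights or both knaves" should be False; it is.

A is a knave, B is a knave, C is a knight, and D is a knave.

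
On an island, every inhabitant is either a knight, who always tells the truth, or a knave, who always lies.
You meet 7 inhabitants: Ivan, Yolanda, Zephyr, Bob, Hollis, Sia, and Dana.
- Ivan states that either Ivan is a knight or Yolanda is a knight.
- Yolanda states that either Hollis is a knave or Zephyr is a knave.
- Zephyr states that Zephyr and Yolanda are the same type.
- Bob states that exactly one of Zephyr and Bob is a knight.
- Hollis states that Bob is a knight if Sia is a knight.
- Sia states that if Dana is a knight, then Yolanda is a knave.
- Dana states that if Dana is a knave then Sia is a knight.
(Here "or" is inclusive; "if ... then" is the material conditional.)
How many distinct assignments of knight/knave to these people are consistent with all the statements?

2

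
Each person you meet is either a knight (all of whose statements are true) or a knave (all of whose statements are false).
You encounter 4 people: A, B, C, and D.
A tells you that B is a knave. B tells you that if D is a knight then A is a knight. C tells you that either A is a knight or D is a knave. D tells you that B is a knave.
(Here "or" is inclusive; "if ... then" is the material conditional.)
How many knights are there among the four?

2

The unique consistent assignment is A=knave, B=knight, C=knight, D=knave.
That has 2 knights.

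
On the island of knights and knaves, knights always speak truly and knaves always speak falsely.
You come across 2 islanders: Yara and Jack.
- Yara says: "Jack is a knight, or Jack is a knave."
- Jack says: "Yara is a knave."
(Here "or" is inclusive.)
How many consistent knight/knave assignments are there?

1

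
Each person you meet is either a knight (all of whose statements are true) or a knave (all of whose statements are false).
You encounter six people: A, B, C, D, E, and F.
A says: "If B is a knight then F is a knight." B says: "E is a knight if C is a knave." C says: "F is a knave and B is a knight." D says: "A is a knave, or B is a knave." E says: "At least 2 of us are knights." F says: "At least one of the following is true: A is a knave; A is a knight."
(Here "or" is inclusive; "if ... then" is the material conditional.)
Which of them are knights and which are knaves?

Since A is a knight, "if B is a knight then F is a knight" needs to be true, which holds.
B is a knight, and the claim "E is a knight if C is a knave" is indeed true.
C is a knave; "F is a knave and B is a knight" is False, as required.
D is a knave, so "A is a knave, or B is a knave" must be False — and it is.
E is a knight; "at least 2 of us are knights" is true, as required.
Since F is a knight, "at least one of the following is true: A is a knave; A is a knight" needs to be true, which holds.

A is a knight, B is a knight, C is a knave, D is a knave, E is a knight, and F is a knight.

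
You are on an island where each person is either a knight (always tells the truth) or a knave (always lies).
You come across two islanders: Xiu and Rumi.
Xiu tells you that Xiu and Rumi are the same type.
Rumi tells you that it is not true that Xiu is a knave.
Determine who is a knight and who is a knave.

Knights: Xiu and Rumi. Knaves: none.

Xiu (knight): "Xiu and Rumi are the same type" — True. ✓
Rumi is a knight, so "it is not true that Xiu is a knave" must be True — and it is.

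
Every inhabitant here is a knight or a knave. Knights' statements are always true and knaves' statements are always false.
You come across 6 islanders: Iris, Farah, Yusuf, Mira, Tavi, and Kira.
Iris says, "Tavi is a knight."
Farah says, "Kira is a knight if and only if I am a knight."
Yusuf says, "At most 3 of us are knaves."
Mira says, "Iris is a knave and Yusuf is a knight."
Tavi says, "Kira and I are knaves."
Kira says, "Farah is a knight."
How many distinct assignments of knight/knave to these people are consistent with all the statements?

2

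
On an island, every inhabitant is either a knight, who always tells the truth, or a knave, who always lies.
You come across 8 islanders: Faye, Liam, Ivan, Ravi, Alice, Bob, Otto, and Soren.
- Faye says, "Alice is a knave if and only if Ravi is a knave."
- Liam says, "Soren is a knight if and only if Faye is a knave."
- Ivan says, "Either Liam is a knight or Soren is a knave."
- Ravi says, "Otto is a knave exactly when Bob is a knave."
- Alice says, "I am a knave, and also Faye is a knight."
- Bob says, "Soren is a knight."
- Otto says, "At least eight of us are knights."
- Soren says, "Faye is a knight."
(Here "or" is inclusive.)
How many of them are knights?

2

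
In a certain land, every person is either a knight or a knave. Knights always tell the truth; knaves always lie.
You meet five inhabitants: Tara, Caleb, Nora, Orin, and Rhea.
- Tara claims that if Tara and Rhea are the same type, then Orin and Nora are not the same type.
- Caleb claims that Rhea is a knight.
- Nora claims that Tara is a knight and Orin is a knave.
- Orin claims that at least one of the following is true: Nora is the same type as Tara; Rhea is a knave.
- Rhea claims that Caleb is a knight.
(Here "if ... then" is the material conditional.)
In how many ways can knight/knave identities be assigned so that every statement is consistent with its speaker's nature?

1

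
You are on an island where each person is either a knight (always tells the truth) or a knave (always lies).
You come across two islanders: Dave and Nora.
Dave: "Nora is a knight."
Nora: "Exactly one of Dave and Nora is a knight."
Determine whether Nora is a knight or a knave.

Nora is a knave.

Consistent assignments: {Dave=knave, Nora=knave}
In every consistent assignment, Nora is a knave.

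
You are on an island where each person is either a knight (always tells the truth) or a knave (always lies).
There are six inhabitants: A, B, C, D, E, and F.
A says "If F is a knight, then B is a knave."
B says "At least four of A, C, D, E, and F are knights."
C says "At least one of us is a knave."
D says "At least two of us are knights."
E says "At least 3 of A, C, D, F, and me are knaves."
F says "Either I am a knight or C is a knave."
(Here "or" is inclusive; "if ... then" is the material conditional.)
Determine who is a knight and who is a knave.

A is a knight; "if F is a knight, then B is a knave" is True, as required.
B (knave): "at least four of A, C, D, E, and F are knights" — False. ✓
As a knight, C's statement "at least one of us is a knave" should be True; it is.
Since D is a knight, "at least two of us are knights" needs to be True, which holds.
E is a knave, and the claim "at least 3 of A, C, D, F, and me are knaves" is indeed False.
As a knave, F's statement "either I am a knight or C is a knave" should be False; it is.

Knights: A, C, and D. Knaves: B, E, and F.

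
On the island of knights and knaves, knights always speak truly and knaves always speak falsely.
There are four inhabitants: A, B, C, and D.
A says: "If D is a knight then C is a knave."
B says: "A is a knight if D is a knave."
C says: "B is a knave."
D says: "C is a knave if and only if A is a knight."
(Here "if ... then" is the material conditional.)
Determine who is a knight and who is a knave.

A is a knight, B is a knight, C is a knave, and D is a knight.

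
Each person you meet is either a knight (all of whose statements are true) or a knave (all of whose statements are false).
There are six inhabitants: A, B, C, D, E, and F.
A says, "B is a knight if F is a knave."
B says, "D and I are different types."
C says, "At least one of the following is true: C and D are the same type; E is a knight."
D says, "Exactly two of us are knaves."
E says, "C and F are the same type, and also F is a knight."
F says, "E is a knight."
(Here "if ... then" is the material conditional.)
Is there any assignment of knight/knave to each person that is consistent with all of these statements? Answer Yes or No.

Yes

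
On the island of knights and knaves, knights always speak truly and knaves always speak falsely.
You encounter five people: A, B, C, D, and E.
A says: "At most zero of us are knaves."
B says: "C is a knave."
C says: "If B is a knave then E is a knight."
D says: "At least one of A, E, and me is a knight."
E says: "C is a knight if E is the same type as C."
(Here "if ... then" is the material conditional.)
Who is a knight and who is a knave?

A is a knave, B is a knave, C is a knight, D is a knight, and E is a knight.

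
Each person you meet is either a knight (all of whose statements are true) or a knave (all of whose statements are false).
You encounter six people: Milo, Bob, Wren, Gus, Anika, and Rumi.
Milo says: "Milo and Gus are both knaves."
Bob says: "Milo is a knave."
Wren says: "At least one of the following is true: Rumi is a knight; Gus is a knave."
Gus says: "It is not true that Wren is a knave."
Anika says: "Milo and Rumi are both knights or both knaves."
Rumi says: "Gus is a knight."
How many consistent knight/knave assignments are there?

Consistent assignments:
  Milo=knave, Bob=knight, Wren=knight, Gus=knight, Anika=knave, Rumi=knight

1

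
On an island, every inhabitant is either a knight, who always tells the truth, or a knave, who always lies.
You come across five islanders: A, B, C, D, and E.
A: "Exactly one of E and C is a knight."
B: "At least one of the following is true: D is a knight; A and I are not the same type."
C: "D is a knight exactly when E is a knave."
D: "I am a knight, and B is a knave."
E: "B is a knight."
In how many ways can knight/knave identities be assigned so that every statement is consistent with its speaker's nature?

2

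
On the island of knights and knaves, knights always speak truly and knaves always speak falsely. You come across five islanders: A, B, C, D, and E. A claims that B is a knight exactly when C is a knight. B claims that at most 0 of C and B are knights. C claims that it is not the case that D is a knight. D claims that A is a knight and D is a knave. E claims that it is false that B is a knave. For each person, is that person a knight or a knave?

A is a knave, B is a knave, C is a knight, D is a knave, and E is a knave.

Since A is a knave, "B is a knight exactly when C is a knight" needs to be false, which holds.
B is a knave, so "at most 0 of C and B are knights" must be false — and it is.
C is a knight, and the claim "it is not the case that D is a knight" is indeed True.
D is a knave, and the claim "A is a knight and D is a knave" is indeed false.
E (knave): "it is false that B is a knave" — false. ✓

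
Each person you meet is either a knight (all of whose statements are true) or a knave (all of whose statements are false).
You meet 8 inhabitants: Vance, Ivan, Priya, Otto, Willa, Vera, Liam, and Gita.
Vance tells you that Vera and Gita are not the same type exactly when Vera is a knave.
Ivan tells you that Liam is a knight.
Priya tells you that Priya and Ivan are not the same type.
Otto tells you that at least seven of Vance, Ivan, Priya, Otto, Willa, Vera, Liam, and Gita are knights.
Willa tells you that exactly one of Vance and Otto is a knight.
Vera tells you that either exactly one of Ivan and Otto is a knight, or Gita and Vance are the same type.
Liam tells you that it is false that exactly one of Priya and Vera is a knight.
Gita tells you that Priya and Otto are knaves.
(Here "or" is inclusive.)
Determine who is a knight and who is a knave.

Vance (knight): "Vera and Gita are not the same type exactly when Vera is a knave" — true. ✓
Ivan is a knave; "Liam is a knight" is False, as required.
As a knave, Priya's statement "Priya and Ivan are not the same type" should be False; it is.
Otto is a knave; "at least seven of Vance, Ivan, Priya, Otto, Willa, Vera, Liam, and Gita are knights" is False, as required.
As a knight, Willa's statement "exactly one of Vance and Otto is a knight" should be true; it is.
Since Vera is a knight, "either exactly one of Ivan and Otto is a knight, or Gita and Vance are the same type" needs to be true, which holds.
Liam (knave): "it is false that exactly one of Priya and Vera is a knight" — False. ✓
Gita is a knight, and the claim "Priya and Otto are knaves" is indeed true.

Vance is a knight, Ivan is a knave, Priya is a knave, Otto is a knave, Willa is a knight, Vera is a knight, Liam is a knave, and Gita is a knight.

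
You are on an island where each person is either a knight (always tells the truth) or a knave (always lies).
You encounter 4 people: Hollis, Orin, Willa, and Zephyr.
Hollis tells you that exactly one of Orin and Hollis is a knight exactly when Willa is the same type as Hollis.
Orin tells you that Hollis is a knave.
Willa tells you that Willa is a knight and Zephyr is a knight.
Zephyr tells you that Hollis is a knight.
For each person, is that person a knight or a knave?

Hollis is a knight, Orin is a knave, Willa is a knight, and Zephyr is a knight.

Hollis is a knight, and the claim "exactly one of Orin and Hollis is a knight exactly when Willa is the same type as Hollis" is indeed True.
Orin is a knave, and the claim "Hollis is a knave" is indeed false.
Willa is a knight, and the claim "Willa is a knight and Zephyr is a knight" is indeed True.
As a knight, Zephyr's statement "Hollis is a knight" should be True; it is.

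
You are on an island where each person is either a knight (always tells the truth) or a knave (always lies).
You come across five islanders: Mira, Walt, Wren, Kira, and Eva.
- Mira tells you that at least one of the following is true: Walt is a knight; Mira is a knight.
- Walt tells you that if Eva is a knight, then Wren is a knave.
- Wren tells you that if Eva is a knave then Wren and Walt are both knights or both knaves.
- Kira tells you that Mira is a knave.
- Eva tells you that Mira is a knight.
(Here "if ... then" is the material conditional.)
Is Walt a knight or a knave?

Consistent assignments: {Mira=knight, Walt=knave, Wren=knight, Kira=knave, Eva=knight}
In every consistent assignment, Walt is a knave.

Walt is a knave.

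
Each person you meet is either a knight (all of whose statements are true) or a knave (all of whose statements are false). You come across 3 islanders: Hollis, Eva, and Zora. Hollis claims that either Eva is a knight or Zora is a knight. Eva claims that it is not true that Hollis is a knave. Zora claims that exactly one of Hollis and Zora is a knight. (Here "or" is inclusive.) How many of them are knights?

The unique consistent assignment is Hollis=knave, Eva=knave, Zora=knave.
That has 0 knights.

0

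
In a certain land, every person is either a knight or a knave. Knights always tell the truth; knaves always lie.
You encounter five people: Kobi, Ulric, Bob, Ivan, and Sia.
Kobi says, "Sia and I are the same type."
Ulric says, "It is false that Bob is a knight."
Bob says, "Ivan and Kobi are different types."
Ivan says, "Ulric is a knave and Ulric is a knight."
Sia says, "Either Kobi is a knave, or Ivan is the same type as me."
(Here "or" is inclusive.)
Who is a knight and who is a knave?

Knights: Ulric and Sia. Knaves: Kobi, Bob, and Ivan.

Suppose Kobi is a knight. Then Kobi's statement "Sia and I are the same type" would have to be true. Checking the 16 ways to assign the others, none is consistent with every speaker.
(For instance, with Ulric=knight, Bob=knave, Ivan=knave, Sia=knight, Bob's claim "Ivan and Kobi are different types" comes out true where it would need to be false.)
So Kobi must be a knave, making "Sia and I are the same type" false. Taking Kobi=knave, Ulric=knight, Bob=knave, Ivan=knave, Sia=knight, each remaining statement checks out:
  Ulric (knight): "it is false that Bob is a knight" — true. ✓
  Bob (knave): "Ivan and Kobi are different types" — false. ✓
  Ivan (knave): "Ulric is a knave and Ulric is a knight" — false. ✓
  Sia (knight): "either Kobi is a knave, or Ivan is the same type as me" — true. ✓
This is the unique consistent assignment.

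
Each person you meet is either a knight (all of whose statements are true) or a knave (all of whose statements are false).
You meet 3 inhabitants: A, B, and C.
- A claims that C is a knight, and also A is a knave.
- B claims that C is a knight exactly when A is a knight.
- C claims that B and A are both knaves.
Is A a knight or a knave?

Consistent assignments: {A=knave, B=knight, C=knave}
In every consistent assignment, A is a knave.

A is a knave.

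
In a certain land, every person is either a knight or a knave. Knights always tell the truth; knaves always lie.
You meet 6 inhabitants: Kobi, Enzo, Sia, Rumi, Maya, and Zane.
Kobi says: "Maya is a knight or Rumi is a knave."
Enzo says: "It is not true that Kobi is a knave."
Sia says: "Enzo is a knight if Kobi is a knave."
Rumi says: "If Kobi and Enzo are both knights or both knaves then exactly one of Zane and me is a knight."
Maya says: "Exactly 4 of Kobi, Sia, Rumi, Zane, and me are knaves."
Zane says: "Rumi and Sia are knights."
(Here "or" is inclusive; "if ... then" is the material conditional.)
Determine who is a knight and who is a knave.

Knights: Kobi, Enzo, and Sia. Knaves: Rumi, Maya, and Zane.

As a knight, Kobi's statement "Maya is a knight or Rumi is a knave" should be True; it is.
Enzo is a knight, and the claim "it is not true that Kobi is a knave" is indeed True.
Sia (knight): "Enzo is a knight if Kobi is a knave" — True. ✓
As a knave, Rumi's statement "if Kobi and Enzo are both knights or both knaves then exactly one of Zane and me is a knight" should be false; it is.
Maya is a knave, so "exactly 4 of Kobi, Sia, Rumi, Zane, and me are knaves" must be false — and it is.
As a knave, Zane's statement "Rumi and Sia are knights" should be false; it is.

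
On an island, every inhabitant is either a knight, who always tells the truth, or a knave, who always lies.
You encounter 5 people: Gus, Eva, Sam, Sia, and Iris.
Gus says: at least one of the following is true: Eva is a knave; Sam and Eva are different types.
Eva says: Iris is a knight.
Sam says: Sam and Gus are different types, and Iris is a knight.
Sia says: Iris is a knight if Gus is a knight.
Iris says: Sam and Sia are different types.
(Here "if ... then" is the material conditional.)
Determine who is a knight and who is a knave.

Gus is a knight, Eva is a knave, Sam is a knave, Sia is a knave, and Iris is a knave.

Gus is a knight, and the claim "at least one of the following is true: Eva is a knave; Sam and Eva are different types" is indeed true.
Eva (knave): "Iris is a knight" — False. ✓
Sam (knave): "Sam and Gus are different types, and Iris is a knight" — False. ✓
Since Sia is a knave, "Iris is a knight if Gus is a knight" needs to be False, which holds.
As a knave, Iris's statement "Sam and Sia are different types" should be False; it is.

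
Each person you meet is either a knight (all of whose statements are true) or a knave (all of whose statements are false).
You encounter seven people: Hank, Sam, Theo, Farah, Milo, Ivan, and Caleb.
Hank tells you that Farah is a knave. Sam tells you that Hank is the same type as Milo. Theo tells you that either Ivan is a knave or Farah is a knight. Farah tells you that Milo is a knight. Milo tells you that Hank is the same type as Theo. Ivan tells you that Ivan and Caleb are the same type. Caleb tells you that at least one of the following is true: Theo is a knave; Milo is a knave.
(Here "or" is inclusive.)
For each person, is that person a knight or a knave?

Hank (knight): "Farah is a knave" — True. ✓
Since Sam is a knave, "Hank is the same type as Milo" needs to be False, which holds.
Theo is a knave; "either Ivan is a knave or Farah is a knight" is False, as required.
Since Farah is a knave, "Milo is a knight" needs to be False, which holds.
Since Milo is a knave, "Hank is the same type as Theo" needs to be False, which holds.
Ivan (knight): "Ivan and Caleb are the same type" — True. ✓
Since Caleb is a knight, "at least one of the following is true: Theo is a knave; Milo is a knave" needs to be True, which holds.

Hank is a knight, Sam is a knave, Theo is a knave, Farah is a knave, Milo is a knave, Ivan is a knight, and Caleb is a knight.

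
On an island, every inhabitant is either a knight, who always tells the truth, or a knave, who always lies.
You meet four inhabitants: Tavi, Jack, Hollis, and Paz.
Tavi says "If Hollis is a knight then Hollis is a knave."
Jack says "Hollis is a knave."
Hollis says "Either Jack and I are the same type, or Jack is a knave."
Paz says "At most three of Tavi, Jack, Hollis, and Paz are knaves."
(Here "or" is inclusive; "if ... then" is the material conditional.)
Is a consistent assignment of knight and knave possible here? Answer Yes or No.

Yes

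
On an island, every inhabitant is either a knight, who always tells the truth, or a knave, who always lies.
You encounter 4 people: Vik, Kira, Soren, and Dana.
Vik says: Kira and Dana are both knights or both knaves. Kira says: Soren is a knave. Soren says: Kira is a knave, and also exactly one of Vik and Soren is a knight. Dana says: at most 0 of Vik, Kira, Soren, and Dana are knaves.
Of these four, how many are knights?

The unique consistent assignment is Vik=knave, Kira=knight, Soren=knave, Dana=knave.
That has 1 knight.

1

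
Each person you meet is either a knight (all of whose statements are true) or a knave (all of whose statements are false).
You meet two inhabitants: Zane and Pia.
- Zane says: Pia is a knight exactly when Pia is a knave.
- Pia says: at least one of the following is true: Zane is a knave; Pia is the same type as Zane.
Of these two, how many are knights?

The unique consistent assignment is Zane=knave, Pia=knight.
That has 1 knight.

1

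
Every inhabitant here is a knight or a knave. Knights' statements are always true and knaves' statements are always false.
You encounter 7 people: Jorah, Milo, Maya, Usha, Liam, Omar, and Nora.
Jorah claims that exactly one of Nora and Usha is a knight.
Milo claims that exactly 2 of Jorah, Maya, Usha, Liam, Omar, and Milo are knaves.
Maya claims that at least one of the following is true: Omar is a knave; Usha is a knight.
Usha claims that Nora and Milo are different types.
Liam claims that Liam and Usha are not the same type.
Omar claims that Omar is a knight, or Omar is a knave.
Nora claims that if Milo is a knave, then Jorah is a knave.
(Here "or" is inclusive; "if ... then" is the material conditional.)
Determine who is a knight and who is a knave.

Jorah is a knight, Milo is a knight, Maya is a knave, Usha is a knave, Liam is a knight, Omar is a knight, and Nora is a knight.

Jorah is a knight, and the claim "exactly one of Nora and Usha is a knight" is indeed true.
Milo (knight): "exactly 2 of Jorah, Maya, Usha, Liam, Omar, and Milo are knaves" — true. ✓
Maya is a knave; "at least one of the following is true: Omar is a knave; Usha is a knight" is false, as required.
Since Usha is a knave, "Nora and Milo are different types" needs to be false, which holds.
Liam is a knight, and the claim "Liam and Usha are not the same type" is indeed true.
Omar is a knight; "Omar is a knight, or Omar is a knave" is true, as required.
Since Nora is a knight, "if Milo is a knave, then Jorah is a knave" needs to be true, which holds.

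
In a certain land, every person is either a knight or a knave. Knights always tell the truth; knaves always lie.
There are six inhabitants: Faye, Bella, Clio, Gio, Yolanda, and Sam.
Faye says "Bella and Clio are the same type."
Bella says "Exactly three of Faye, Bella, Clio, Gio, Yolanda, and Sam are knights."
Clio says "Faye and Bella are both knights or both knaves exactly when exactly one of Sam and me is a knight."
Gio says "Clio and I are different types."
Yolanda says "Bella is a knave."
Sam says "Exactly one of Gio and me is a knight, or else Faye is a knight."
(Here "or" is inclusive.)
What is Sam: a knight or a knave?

Consistent assignments: {Faye=knight, Bella=knave, Clio=knave, Gio=knight, Yolanda=knight, Sam=knight}
In every consistent assignment, Sam is a knight.

Sam is a knight.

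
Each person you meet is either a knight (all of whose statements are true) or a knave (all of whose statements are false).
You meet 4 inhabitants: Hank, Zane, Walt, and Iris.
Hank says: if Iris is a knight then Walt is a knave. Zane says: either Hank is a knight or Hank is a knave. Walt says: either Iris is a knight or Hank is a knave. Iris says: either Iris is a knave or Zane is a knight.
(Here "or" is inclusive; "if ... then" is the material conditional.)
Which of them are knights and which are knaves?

Hank is a knave, Zane is a knight, Walt is a knight, and Iris is a knight.

Hank is a knave, and the claim "if Iris is a knight then Walt is a knave" is indeed False.
Zane is a knight, and the claim "either Hank is a knight or Hank is a knave" is indeed True.
Walt is a knight; "either Iris is a knight or Hank is a knave" is True, as required.
Iris (knight): "either Iris is a knave or Zane is a knight" — True. ✓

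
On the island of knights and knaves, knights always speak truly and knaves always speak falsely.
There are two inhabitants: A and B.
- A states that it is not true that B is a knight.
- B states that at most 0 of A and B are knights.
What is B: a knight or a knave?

Consistent assignments: {A=knight, B=knave}
In every consistent assignment, B is a knave.

B is a knave.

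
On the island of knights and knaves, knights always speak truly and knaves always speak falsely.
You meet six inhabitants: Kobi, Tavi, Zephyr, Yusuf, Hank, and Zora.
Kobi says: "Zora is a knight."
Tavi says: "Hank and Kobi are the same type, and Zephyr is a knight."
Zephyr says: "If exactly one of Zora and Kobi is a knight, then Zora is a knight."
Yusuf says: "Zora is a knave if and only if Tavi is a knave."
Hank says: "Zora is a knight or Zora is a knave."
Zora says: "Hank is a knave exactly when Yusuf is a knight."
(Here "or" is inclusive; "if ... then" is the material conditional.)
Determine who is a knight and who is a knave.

Kobi is a knave, Tavi is a knave, Zephyr is a knight, Yusuf is a knight, Hank is a knight, and Zora is a knave.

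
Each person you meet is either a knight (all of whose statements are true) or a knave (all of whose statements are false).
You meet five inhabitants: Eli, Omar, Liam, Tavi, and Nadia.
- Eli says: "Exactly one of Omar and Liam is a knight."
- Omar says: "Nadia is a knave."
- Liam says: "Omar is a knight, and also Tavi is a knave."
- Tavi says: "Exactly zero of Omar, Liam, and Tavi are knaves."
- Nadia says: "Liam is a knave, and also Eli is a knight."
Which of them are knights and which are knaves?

Knights: Omar and Liam. Knaves: Eli, Tavi, and Nadia.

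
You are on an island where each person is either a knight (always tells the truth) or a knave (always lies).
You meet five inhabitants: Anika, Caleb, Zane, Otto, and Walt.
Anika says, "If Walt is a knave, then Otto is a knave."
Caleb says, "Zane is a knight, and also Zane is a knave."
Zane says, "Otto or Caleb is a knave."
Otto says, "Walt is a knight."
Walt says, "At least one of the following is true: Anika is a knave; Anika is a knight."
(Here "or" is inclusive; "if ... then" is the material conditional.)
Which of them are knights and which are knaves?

Anika is a knight, Caleb is a knave, Zane is a knight, Otto is a knight, and Walt is a knight.

Anika is a knight, so "if Walt is a knave, then Otto is a knave" must be true — and it is.
Caleb is a knave, so "Zane is a knight, and also Zane is a knave" must be False — and it is.
Zane (knight): "Otto or Caleb is a knave" — true. ✓
As a knight, Otto's statement "Walt is a knight" should be true; it is.
As a knight, Walt's statement "at least one of the following is true: Anika is a knave; Anika is a knight" should be true; it is.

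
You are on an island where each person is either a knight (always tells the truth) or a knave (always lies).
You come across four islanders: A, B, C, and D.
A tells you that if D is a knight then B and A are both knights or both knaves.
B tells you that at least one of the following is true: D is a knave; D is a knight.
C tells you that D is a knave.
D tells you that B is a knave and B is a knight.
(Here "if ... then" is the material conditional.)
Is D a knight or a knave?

D is a knave.

Consistent assignments: {A=knight, B=knight, C=knight, D=knave}
In every consistent assignment, D is a knave.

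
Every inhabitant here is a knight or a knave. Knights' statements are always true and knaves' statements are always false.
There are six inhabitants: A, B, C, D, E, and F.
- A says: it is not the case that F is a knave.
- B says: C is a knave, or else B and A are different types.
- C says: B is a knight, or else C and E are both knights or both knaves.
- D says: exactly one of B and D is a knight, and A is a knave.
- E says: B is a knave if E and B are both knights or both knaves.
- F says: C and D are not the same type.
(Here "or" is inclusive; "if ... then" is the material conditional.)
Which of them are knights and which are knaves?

A is a knave, B is a knave, C is a knight, D is a knight, E is a knight, and F is a knave.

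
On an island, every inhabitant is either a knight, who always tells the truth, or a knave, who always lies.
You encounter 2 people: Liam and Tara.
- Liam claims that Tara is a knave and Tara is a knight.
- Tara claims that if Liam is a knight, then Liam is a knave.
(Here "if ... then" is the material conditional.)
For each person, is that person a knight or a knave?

Liam is a knave and Tara is a knight.

Suppose Liam is a knight. Then Liam's statement "Tara is a knave and Tara is a knight" would have to be true. Checking the 2 ways to assign the others, none is consistent with every speaker.
(For instance, with Tara=knight, Liam's claim "Tara is a knave and Tara is a knight" comes out false where it would need to be true.)
So Liam must be a knave, making "Tara is a knave and Tara is a knight" false. Taking Liam=knave, Tara=knight, each remaining statement checks out:
  Tara (knight): "if Liam is a knight, then Liam is a knave" — true. ✓
This is the unique consistent assignment.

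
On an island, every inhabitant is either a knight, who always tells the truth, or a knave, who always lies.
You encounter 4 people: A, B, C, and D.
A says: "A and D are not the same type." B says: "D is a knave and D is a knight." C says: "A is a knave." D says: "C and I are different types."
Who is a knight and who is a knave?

Knights: A. Knaves: B, C, and D.

Suppose A is a knave. Then A's statement "A and D are not the same type" would have to be false. Checking the 8 ways to assign the others, none is consistent with every speaker.
(For instance, with B=knave, C=knave, D=knave, C's claim "A is a knave" comes out true where it would need to be false.)
So A must be a knight, making "A and D are not the same type" true. Taking A=knight, B=knave, C=knave, D=knave, each remaining statement checks out:
  B (knave): "D is a knave and D is a knight" — false. ✓
  C (knave): "A is a knave" — false. ✓
  D (knave): "C and I are different types" — false. ✓
This is the unique consistent assignment.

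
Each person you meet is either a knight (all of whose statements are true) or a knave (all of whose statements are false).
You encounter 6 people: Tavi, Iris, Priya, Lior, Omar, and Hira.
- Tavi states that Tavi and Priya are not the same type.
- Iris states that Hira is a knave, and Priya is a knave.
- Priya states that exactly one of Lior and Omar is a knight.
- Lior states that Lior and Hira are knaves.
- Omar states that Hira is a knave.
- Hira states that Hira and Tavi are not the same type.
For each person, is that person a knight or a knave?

Tavi is a knave, Iris is a knave, Priya is a knave, Lior is a knave, Omar is a knave, and Hira is a knight.

Tavi is a knave, so "Tavi and Priya are not the same type" must be false — and it is.
Iris is a knave, so "Hira is a knave, and Priya is a knave" must be false — and it is.
Since Priya is a knave, "exactly one of Lior and Omar is a knight" needs to be false, which holds.
As a knave, Lior's statement "Lior and Hira are knaves" should be false; it is.
Omar is a knave, so "Hira is a knave" must be false — and it is.
Hira is a knight, and the claim "Hira and Tavi are not the same type" is indeed True.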